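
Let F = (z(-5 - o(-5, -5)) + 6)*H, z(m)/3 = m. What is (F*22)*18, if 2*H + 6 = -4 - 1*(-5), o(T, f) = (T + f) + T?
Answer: -35640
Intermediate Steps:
o(T, f) = f + 2*T
z(m) = 3*m
H = -5/2 (H = -3 + (-4 - 1*(-5))/2 = -3 + (-4 + 5)/2 = -3 + (½)*1 = -3 + ½ = -5/2 ≈ -2.5000)
F = -90 (F = (3*(-5 - (-5 + 2*(-5))) + 6)*(-5/2) = (3*(-5 - (-5 - 10)) + 6)*(-5/2) = (3*(-5 - 1*(-15)) + 6)*(-5/2) = (3*(-5 + 15) + 6)*(-5/2) = (3*10 + 6)*(-5/2) = (30 + 6)*(-5/2) = 36*(-5/2) = -90)
(F*22)*18 = -90*22*18 = -1980*18 = -35640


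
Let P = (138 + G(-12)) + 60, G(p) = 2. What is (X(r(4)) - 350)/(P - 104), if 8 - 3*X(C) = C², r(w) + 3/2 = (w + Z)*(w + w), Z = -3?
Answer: -4337/1152 ≈ -3.7648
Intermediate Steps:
r(w) = -3/2 + 2*w*(-3 + w) (r(w) = -3/2 + (w - 3)*(w + w) = -3/2 + (-3 + w)*(2*w) = -3/2 + 2*w*(-3 + w))
X(C) = 8/3 - C²/3
P = 200 (P = (138 + 2) + 60 = 140 + 60 = 200)
(X(r(4)) - 350)/(P - 104) = ((8/3 - (-3/2 - 6*4 + 2*4²)²/3) - 350)/(200 - 104) = ((8/3 - (-3/2 - 24 + 2*16)²/3) - 350)/96 = ((8/3 - (-3/2 - 24 + 32)²/3) - 350)*(1/96) = ((8/3 - (13/2)²/3) - 350)*(1/96) = ((8/3 - ⅓*169/4) - 350)*(1/96) = ((8/3 - 169/12) - 350)*(1/96) = (-137/12 - 350)*(1/96) = -4337/12*1/96 = -4337/1152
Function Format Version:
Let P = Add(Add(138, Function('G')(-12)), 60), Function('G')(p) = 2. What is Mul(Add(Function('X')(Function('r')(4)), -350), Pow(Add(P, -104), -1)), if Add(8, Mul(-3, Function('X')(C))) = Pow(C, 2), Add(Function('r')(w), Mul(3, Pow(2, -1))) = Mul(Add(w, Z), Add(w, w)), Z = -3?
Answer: Rational(-4337, 1152) ≈ -3.7648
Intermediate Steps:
Function('r')(w) = Add(Rational(-3, 2), Mul(2, w, Add(-3, w))) (Function('r')(w) = Add(Rational(-3, 2), Mul(Add(w, -3), Add(w, w))) = Add(Rational(-3, 2), Mul(Add(-3, w), Mul(2, w))) = Add(Rational(-3, 2), Mul(2, w, Add(-3, w))))
Function('X')(C) = Add(Rational(8, 3), Mul(Rational(-1, 3), Pow(C, 2)))
P = 200 (P = Add(Add(138, 2), 60) = Add(140, 60) = 200)
Mul(Add(Function('X')(Function('r')(4)), -350), Pow(Add(P, -104), -1)) = Mul(Add(Add(Rational(8, 3), Mul(Rational(-1, 3), Pow(Add(Rational(-3, 2), Mul(-6, 4), Mul(2, Pow(4, 2))), 2))), -350), Pow(Add(200, -104), -1)) = Mul(Add(Add(Rational(8, 3), Mul(Rational(-1, 3), Pow(Add(Rational(-3, 2), -24, Mul(2, 16)), 2))), -350), Pow(96, -1)) = Mul(Add(Add(Rational(8, 3), Mul(Rational(-1, 3), Pow(Add(Rational(-3, 2), -24, 32), 2))), -350), Rational(1, 96)) = Mul(Add(Add(Rational(8, 3), Mul(Rational(-1, 3), Pow(Rational(13, 2), 2))), -350), Rational(1, 96)) = Mul(Add(Add(Rational(8, 3), Mul(Rational(-1, 3), Rational(169, 4))), -350), Rational(1, 96)) = Mul(Add(Add(Rational(8, 3), Rational(-169, 12)), -350), Rational(1, 96)) = Mul(Add(Rational(-137, 12), -350), Rational(1, 96)) = Mul(Rational(-4337, 12), Rational(1, 96)) = Rational(-4337, 1152)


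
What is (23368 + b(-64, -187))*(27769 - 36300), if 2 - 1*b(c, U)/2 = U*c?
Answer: 4811484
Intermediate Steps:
b(c, U) = 4 - 2*U*c
(23368 + b(-64, -187))*(27769 - 36300) = (23368 + (4 - 2*(-187)*(-64)))*(27769 - 36300) = (23368 + (4 - 23936))*(-8531) = (23368 - 23932)*(-8531) = -564*(-8531) = 4811484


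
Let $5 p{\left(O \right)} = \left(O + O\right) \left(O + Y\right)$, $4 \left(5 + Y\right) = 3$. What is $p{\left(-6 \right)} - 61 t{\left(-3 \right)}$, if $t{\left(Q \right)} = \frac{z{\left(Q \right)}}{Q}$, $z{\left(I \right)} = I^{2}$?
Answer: $\frac{1038}{5} \approx 207.6$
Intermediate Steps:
$Y = - \frac{17}{4}$ ($Y = -5 + \frac{1}{4} \cdot 3 = -5 + \frac{3}{4} = - \frac{17}{4} \approx -4.25$)
$p{\left(O \right)} = \frac{2 O \left(- \frac{17}{4} + O\right)}{5}$ ($p{\left(O \right)} = \frac{\left(O + O\right) \left(O - \frac{17}{4}\right)}{5} = \frac{2 O \left(- \frac{17}{4} + O\right)}{5}$)
$t{\left(Q \right)} = Q$ ($t{\left(Q \right)} = \frac{Q^{2}}{Q} = Q$)
$p{\left(-6 \right)} - 61 t{\left(-3 \right)} = \frac{1}{10} \left(-6\right) \left(-17 + 4 \left(-6\right)\right) - -183 = \frac{1}{10} \left(-6\right) \left(-17 - 24\right) + 183 = \frac{1}{10} \left(-6\right) \left(-41\right) + 183 = \frac{123}{5} + 183 = \frac{1038}{5}$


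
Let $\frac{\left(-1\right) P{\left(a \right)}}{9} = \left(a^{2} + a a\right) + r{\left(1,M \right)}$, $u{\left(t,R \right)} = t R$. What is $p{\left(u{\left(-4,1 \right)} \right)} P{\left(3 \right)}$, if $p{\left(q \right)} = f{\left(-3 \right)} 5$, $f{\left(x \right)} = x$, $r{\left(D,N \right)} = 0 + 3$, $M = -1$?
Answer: $2835$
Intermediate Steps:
$r{\left(D,N \right)} = 3$
$u{\left(t,R \right)} = R t$
$p{\left(q \right)} = -15$ ($p{\left(q \right)} = \left(-3\right) 5 = -15$)
$P{\left(a \right)} = -27 - 18 a^{2}$ ($P{\left(a \right)} = - 9 \left(\left(a^{2} + a a\right) + 3\right) = - 9 \left(\left(a^{2} + a^{2}\right) + 3\right) = - 9 \left(2 a^{2} + 3\right) = - 9 \left(3 + 2 a^{2}\right) = -27 - 18 a^{2}$)
$p{\left(u{\left(-4,1 \right)} \right)} P{\left(3 \right)} = - 15 \left(-27 - 18 \cdot 3^{2}\right) = - 15 \left(-27 - 162\right) = \left(-15\right) \left(-189\right) = 2835$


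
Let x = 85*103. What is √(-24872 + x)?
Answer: I*√16117 ≈ 126.95*I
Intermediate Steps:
x = 8755
√(-24872 + x) = √(-24872 + 8755) = √(-16117) = I*√16117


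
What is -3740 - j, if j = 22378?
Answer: -26118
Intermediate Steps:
-3740 - j = -3740 - 1*22378 = -3740 - 22378 = -26118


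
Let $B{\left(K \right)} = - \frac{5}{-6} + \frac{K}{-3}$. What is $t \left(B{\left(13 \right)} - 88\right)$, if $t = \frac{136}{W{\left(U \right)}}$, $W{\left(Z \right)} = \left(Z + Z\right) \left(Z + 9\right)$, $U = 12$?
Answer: $- \frac{1037}{42} \approx -24.69$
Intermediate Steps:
$W{\left(Z \right)} = 2 Z \left(9 + Z\right)$
$B{\left(K \right)} = \frac{5}{6} - \frac{K}{3}$ ($B{\left(K \right)} = \left(-5\right) \left(- \frac{1}{6}\right) + K \left(- \frac{1}{3}\right) = \frac{5}{6} - \frac{K}{3}$)
$t = \frac{17}{63}$ ($t = \frac{136}{2 \cdot 12 \left(9 + 12\right)} = \frac{136}{2 \cdot 12 \cdot 21} = \frac{136}{504} = 136 \cdot \frac{1}{504} = \frac{17}{63} \approx 0.26984$)
$t \left(B{\left(13 \right)} - 88\right) = \frac{17 \left(\left(\frac{5}{6} - \frac{13}{3}\right) - 88\right)}{63} = \frac{17 \left(- \frac{7}{2} - 88\right)}{63} = \frac{17}{63} \left(- \frac{183}{2}\right) = - \frac{1037}{42}$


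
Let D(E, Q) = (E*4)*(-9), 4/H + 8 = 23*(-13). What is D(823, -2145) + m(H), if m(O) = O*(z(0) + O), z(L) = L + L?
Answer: -2792409356/94249 ≈ -29628.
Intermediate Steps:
z(L) = 2*L
H = -4/307 (H = 4/(-8 + 23*(-13)) = 4/(-8 - 299) = 4/(-307) = 4*(-1/307) = -4/307 ≈ -0.013029)
D(E, Q) = -36*E (D(E, Q) = (4*E)*(-9) = -36*E)
m(O) = O² (m(O) = O*(2*0 + O) = O*(0 + O) = O*O = O²)
D(823, -2145) + m(H) = -36*823 + (-4/307)² = -29628 + 16/94249 = -2792409356/94249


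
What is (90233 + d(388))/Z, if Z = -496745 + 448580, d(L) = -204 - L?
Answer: -89641/48165 ≈ -1.8611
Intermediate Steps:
Z = -48165
(90233 + d(388))/Z = (90233 + (-204 - 1*388))/(-48165) = (90233 + (-204 - 388))*(-1/48165) = (90233 - 592)*(-1/48165) = 89641*(-1/48165) = -89641/48165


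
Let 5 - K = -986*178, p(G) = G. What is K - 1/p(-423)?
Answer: 74242000/423 ≈ 1.7551e+5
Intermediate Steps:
K = 175513 (K = 5 - (-986)*178 = 5 - 1*(-175508) = 5 + 175508 = 175513)
K - 1/p(-423) = 175513 - 1/(-423) = 175513 - 1*(-1/423) = 175513 + 1/423 = 74242000/423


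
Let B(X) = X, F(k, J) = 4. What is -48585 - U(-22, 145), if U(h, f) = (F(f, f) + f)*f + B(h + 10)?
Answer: -70178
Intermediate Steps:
U(h, f) = 10 + h + f*(4 + f) (U(h, f) = (4 + f)*f + (h + 10) = f*(4 + f) + (10 + h) = 10 + h + f*(4 + f))
-48585 - U(-22, 145) = -48585 - (10 - 22 + 145**2 + 4*145) = -48585 - (10 - 22 + 21025 + 580) = -48585 - 1*21593 = -48585 - 21593 = -70178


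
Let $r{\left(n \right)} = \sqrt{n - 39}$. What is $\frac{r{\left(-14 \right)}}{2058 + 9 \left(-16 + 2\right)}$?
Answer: $\frac{i \sqrt{53}}{1932} \approx 0.0037682 i$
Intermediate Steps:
$r{\left(n \right)} = \sqrt{-39 + n}$
$\frac{r{\left(-14 \right)}}{2058 + 9 \left(-16 + 2\right)} = \frac{\sqrt{-39 - 14}}{2058 + 9 \left(-16 + 2\right)} = \frac{\sqrt{-53}}{2058 + 9 \left(-14\right)} = \frac{i \sqrt{53}}{2058 - 126} = \frac{i \sqrt{53}}{1932}$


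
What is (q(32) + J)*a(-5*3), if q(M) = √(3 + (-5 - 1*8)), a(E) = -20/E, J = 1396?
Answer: 5584/3 + 4*I*√10/3 ≈ 1861.3 + 4.2164*I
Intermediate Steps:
q(M) = I*√10 (q(M) = √(3 + (-5 - 8)) = √(3 - 13) = √(-10) = I*√10)
(q(32) + J)*a(-5*3) = (I*√10 + 1396)*(-20/((-5*3))) = (1396 + I*√10)*(-20/(-15)) = (1396 + I*√10)*(-20*(-1/15)) = (1396 + I*√10)*(4/3) = 5584/3 + 4*I*√10/3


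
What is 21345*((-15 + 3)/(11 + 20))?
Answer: -256140/31 ≈ -8262.6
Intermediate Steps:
21345*((-15 + 3)/(11 + 20)) = 21345*(-12/31) = -256140/31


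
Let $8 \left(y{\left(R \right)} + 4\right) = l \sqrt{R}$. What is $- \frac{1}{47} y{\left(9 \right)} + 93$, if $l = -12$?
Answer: $\frac{8759}{94} \approx 93.181$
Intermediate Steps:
$y{\left(R \right)} = -4 - \frac{3 \sqrt{R}}{2}$ ($y{\left(R \right)} = -4 + \frac{\left(-12\right) \sqrt{R}}{8} = -4 - \frac{3 \sqrt{R}}{2}$)
$- \frac{1}{47} y{\left(9 \right)} + 93 = - \frac{1}{47} \left(-4 - \frac{3 \sqrt{9}}{2}\right) + 93 = \left(-1\right) \frac{1}{47} \left(-4 - \frac{9}{2}\right) + 93 = - \frac{-4 - \frac{9}{2}}{47} + 93 = \left(- \frac{1}{47}\right) \left(- \frac{17}{2}\right) + 93 = \frac{17}{94} + 93 = \frac{8759}{94}$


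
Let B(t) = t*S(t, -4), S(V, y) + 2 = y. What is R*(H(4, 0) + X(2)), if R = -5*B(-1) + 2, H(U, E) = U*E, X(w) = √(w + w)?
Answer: -56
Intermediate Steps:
X(w) = √2*√w (X(w) = √(2*w) = √2*√w)
S(V, y) = -2 + y
B(t) = -6*t (B(t) = t*(-2 - 4) = t*(-6) = -6*t)
H(U, E) = E*U
R = -28 (R = -(-30)*(-1) + 2 = -5*6 + 2 = -30 + 2 = -28)
R*(H(4, 0) + X(2)) = -28*(0*4 + √2*√2) = -28*(0 + 2) = -28*2 = -56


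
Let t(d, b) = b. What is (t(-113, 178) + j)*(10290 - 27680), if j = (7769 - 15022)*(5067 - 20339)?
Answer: -1926255415660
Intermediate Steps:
j = 110767816 (j = -7253*(-15272) = 110767816)
(t(-113, 178) + j)*(10290 - 27680) = (178 + 110767816)*(10290 - 27680) = 110767994*(-17390) = -1926255415660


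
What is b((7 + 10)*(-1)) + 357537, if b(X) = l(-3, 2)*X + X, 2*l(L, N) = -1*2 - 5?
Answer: 715159/2 ≈ 3.5758e+5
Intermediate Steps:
l(L, N) = -7/2 (l(L, N) = (-1*2 - 5)/2 = (-2 - 5)/2 = (½)*(-7) = -7/2)
b(X) = -5*X/2 (b(X) = -7*X/2 + X = -5*X/2)
b((7 + 10)*(-1)) + 357537 = -5*(7 + 10)*(-1)/2 + 357537 = -85*(-1)/2 + 357537 = -5/2*(-17) + 357537 = 85/2 + 357537 = 715159/2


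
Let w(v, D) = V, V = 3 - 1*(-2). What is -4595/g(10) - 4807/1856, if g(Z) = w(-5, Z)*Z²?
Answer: -546591/46400 ≈ -11.780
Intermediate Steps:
V = 5 (V = 3 + 2 = 5)
w(v, D) = 5
g(Z) = 5*Z²
-4595/g(10) - 4807/1856 = -4595/(5*10²) - 4807/1856 = -4595/(5*100) - 4807*1/1856 = -4595/500 - 4807/1856 = -4595*1/500 - 4807/1856 = -919/100 - 4807/1856 = -546591/46400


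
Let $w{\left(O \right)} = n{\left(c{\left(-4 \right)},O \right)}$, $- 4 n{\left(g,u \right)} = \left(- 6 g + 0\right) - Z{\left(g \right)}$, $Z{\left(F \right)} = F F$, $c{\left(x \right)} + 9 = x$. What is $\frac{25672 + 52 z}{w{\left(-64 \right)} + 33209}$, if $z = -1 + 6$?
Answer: $\frac{34576}{44309} \approx 0.78034$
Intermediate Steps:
$c{\left(x \right)} = -9 + x$
$Z{\left(F \right)} = F^{2}$
$z = 5$
$n{\left(g,u \right)} = \frac{g^{2}}{4} + \frac{3 g}{2}$ ($n{\left(g,u \right)} = - \frac{\left(- 6 g + 0\right) - g^{2}}{4} = - \frac{- 6 g - g^{2}}{4} = - \frac{- g^{2} - 6 g}{4} = \frac{g^{2}}{4} + \frac{3 g}{2}$)
$w{\left(O \right)} = \frac{91}{4}$ ($w{\left(O \right)} = \frac{\left(-9 - 4\right) \left(6 - 13\right)}{4} = \frac{1}{4} \left(-13\right) \left(6 - 13\right) = \frac{1}{4} \left(-13\right) \left(-7\right) = \frac{91}{4}$)
$\frac{25672 + 52 z}{w{\left(-64 \right)} + 33209} = \frac{25672 + 52 \cdot 5}{\frac{91}{4} + 33209} = \frac{25672 + 260}{\frac{132927}{4}} = 25932 \cdot \frac{4}{132927} = \frac{34576}{44309}$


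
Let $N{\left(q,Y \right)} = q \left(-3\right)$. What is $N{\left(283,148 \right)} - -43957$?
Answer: $43108$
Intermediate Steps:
$N{\left(q,Y \right)} = - 3 q$
$N{\left(283,148 \right)} - -43957 = \left(-3\right) 283 - -43957 = -849 + 43957 = 43108$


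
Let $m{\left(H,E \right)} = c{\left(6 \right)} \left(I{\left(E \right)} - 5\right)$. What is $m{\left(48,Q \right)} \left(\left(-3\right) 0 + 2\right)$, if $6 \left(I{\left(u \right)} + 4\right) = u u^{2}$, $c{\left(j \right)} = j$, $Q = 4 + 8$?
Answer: $3348$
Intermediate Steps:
$Q = 12$
$I{\left(u \right)} = -4 + \frac{u^{3}}{6}$ ($I{\left(u \right)} = -4 + \frac{u u^{2}}{6} = -4 + \frac{u^{3}}{6}$)
$m{\left(H,E \right)} = -54 + E^{3}$ ($m{\left(H,E \right)} = 6 \left(\left(-4 + \frac{E^{3}}{6}\right) - 5\right) = 6 \left(-9 + \frac{E^{3}}{6}\right) = -54 + E^{3}$)
$m{\left(48,Q \right)} \left(\left(-3\right) 0 + 2\right) = \left(-54 + 12^{3}\right) \left(\left(-3\right) 0 + 2\right) = \left(-54 + 1728\right) \left(0 + 2\right) = 1674 \cdot 2 = 3348$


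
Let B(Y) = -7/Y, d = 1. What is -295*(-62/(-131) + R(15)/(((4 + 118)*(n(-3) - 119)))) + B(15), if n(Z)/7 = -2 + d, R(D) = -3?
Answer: -156783087/1118740 ≈ -140.14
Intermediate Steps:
n(Z) = -7 (n(Z) = 7*(-2 + 1) = 7*(-1) = -7)
-295*(-62/(-131) + R(15)/(((4 + 118)*(n(-3) - 119)))) + B(15) = -295*(-62/(-131) - 3*1/((-7 - 119)*(4 + 118))) - 7/15 = -295*(-62*(-1/131) - 3/(122*(-126))) - 7*1/15 = -295*(62/131 - 3/(-15372)) - 7/15 = -295*(62/131 - 3*(-1/15372)) - 7/15 = -295*(62/131 + 1/5124) - 7/15 = -295*317819/671244 - 7/15 = -93756605/671244 - 7/15 = -156783087/1118740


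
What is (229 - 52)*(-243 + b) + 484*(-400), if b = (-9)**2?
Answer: -222274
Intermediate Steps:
b = 81
(229 - 52)*(-243 + b) + 484*(-400) = (229 - 52)*(-243 + 81) + 484*(-400) = 177*(-162) - 193600 = -28674 - 193600 = -222274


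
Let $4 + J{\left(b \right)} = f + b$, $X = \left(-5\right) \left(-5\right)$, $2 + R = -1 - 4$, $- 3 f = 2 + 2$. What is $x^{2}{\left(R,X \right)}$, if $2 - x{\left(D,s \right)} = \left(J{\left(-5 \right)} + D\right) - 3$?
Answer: $\frac{4489}{9} \approx 498.78$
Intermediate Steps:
$f = - \frac{4}{3}$ ($f = - \frac{2 + 2}{3} = \left(- \frac{1}{3}\right) 4 = - \frac{4}{3} \approx -1.3333$)
$R = -7$ ($R = -2 - 5 = -7$)
$X = 25$
$J{\left(b \right)} = - \frac{16}{3} + b$ ($J{\left(b \right)} = -4 + \left(- \frac{4}{3} + b\right) = - \frac{16}{3} + b$)
$x{\left(D,s \right)} = \frac{46}{3} - D$ ($x{\left(D,s \right)} = 2 - \left(\left(\left(- \frac{16}{3} - 5\right) + D\right) - 3\right) = 2 - \left(\left(- \frac{31}{3} + D\right) - 3\right) = 2 - \left(- \frac{40}{3} + D\right) = \frac{46}{3} - D$)
$x^{2}{\left(R,X \right)} = \left(\frac{46}{3} - -7\right)^{2} = \left(\frac{46}{3} + 7\right)^{2} = \left(\frac{67}{3}\right)^{2} = \frac{4489}{9}$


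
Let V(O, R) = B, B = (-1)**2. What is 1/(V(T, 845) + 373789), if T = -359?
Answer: 1/373790 ≈ 2.6753e-6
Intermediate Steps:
B = 1
V(O, R) = 1
1/(V(T, 845) + 373789) = 1/(1 + 373789) = 1/373790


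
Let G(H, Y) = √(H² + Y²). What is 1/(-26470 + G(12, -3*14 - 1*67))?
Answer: -5294/140129775 - √481/140129775 ≈ -3.7936e-5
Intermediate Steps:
1/(-26470 + G(12, -3*14 - 1*67)) = 1/(-26470 + √(12² + (-3*14 - 1*67)²)) = 1/(-26470 + √(144 + (-42 - 67)²)) = 1/(-26470 + √(144 + (-109)²)) = 1/(-26470 + √(144 + 11881)) = 1/(-26470 + √12025) = 1/(-26470 + 5*√481)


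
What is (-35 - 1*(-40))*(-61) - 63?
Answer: -368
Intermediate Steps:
(-35 - 1*(-40))*(-61) - 63 = (-35 + 40)*(-61) - 63 = 5*(-61) - 63 = -305 - 63 = -368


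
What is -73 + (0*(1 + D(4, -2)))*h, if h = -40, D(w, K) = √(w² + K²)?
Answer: -73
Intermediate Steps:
D(w, K) = √(K² + w²)
-73 + (0*(1 + D(4, -2)))*h = -73 + (0*(1 + √((-2)² + 4²)))*(-40) = -73 + (0*(1 + √(4 + 16)))*(-40) = -73 + (0*(1 + √20))*(-40) = -73 + (0*(1 + 2*√5))*(-40) = -73 + 0*(-40) = -73 + 0 = -73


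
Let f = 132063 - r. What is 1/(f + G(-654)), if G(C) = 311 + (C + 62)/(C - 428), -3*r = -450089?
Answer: -1623/28654259 ≈ -5.6641e-5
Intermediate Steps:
r = 450089/3 (r = -1/3*(-450089) = 450089/3 ≈ 1.5003e+5)
G(C) = 311 + (62 + C)/(-428 + C)
f = -53900/3 (f = 132063 - 1*450089/3 = 132063 - 450089/3 = -53900/3 ≈ -17967.)
1/(f + G(-654)) = 1/(-53900/3 + 2*(-66523 + 156*(-654))/(-428 - 654)) = 1/(-53900/3 + 2*(-66523 - 102024)/(-1082)) = 1/(-53900/3 + 2*(-1/1082)*(-168547)) = 1/(-53900/3 + 168547/541) = 1/(-28654259/1623) = -1623/28654259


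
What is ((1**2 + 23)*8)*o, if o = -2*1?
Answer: -384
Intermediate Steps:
o = -2
((1**2 + 23)*8)*o = ((1**2 + 23)*8)*(-2) = ((1 + 23)*8)*(-2) = (24*8)*(-2) = 192*(-2) = -384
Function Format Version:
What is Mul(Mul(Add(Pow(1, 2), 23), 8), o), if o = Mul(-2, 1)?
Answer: -384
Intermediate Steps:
o = -2
Mul(Mul(Add(Pow(1, 2), 23), 8), o) = Mul(Mul(Add(Pow(1, 2), 23), 8), -2) = Mul(Mul(Add(1, 23), 8), -2) = Mul(Mul(24, 8), -2) = Mul(192, -2) = -384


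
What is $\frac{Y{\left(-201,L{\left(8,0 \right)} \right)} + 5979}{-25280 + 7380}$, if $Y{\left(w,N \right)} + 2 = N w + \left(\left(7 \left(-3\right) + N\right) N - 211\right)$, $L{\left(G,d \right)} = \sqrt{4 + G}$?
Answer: $- \frac{2889}{8950} + \frac{111 \sqrt{3}}{4475} \approx -0.27983$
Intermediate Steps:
$Y{\left(w,N \right)} = -213 + N w + N \left(-21 + N\right)$ ($Y{\left(w,N \right)} = -2 + \left(N w + \left(\left(7 \left(-3\right) + N\right) N - 211\right)\right) = -2 + \left(N w + \left(\left(-21 + N\right) N - 211\right)\right) = -2 + \left(N w + \left(N \left(-21 + N\right) - 211\right)\right) = -2 + \left(N w + \left(-211 + N \left(-21 + N\right)\right)\right) = -2 + \left(-211 + N w + N \left(-21 + N\right)\right) = -213 + N w + N \left(-21 + N\right)$)
$\frac{Y{\left(-201,L{\left(8,0 \right)} \right)} + 5979}{-25280 + 7380} = \frac{\left(-213 + \left(\sqrt{4 + 8}\right)^{2} - 21 \sqrt{4 + 8} + \sqrt{4 + 8} \left(-201\right)\right) + 5979}{-25280 + 7380} = \frac{\left(-213 + \left(\sqrt{12}\right)^{2} - 21 \sqrt{12} + \sqrt{12} \left(-201\right)\right) + 5979}{-17900} = \left(\left(-213 + \left(2 \sqrt{3}\right)^{2} - 21 \cdot 2 \sqrt{3} + 2 \sqrt{3} \left(-201\right)\right) + 5979\right) \left(- \frac{1}{17900}\right) = \left(\left(-213 + 12 - 42 \sqrt{3} - 402 \sqrt{3}\right) + 5979\right) \left(- \frac{1}{17900}\right) = \left(\left(-201 - 444 \sqrt{3}\right) + 5979\right) \left(- \frac{1}{17900}\right) = \left(5778 - 444 \sqrt{3}\right) \left(- \frac{1}{17900}\right) = - \frac{2889}{8950} + \frac{111 \sqrt{3}}{4475}$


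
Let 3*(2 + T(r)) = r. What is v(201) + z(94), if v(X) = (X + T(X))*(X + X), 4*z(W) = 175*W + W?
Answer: 111068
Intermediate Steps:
T(r) = -2 + r/3
z(W) = 44*W (z(W) = (175*W + W)/4 = (176*W)/4 = 44*W)
v(X) = 2*X*(-2 + 4*X/3) (v(X) = (X + (-2 + X/3))*(X + X) = (-2 + 4*X/3)*(2*X) = 2*X*(-2 + 4*X/3))
v(201) + z(94) = (4/3)*201*(-3 + 2*201) + 44*94 = (4/3)*201*(-3 + 402) + 4136 = (4/3)*201*399 + 4136 = 106932 + 4136 = 111068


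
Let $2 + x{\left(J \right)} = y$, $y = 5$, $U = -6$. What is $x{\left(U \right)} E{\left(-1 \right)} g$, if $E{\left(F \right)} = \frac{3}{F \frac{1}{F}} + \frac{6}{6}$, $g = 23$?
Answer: $276$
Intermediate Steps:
$E{\left(F \right)} = 4$ ($E{\left(F \right)} = \frac{3}{1} + 6 \cdot \frac{1}{6} = 3 \cdot 1 + 1 = 3 + 1 = 4$)
$x{\left(J \right)} = 3$ ($x{\left(J \right)} = -2 + 5 = 3$)
$x{\left(U \right)} E{\left(-1 \right)} g = 3 \cdot 4 \cdot 23 = 12 \cdot 23 = 276$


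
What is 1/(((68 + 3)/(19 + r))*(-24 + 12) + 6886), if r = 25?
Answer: 11/75533 ≈ 0.00014563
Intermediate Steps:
1/(((68 + 3)/(19 + r))*(-24 + 12) + 6886) = 1/(((68 + 3)/(19 + 25))*(-24 + 12) + 6886) = 1/((71/44)*(-12) + 6886) = 1/(-213/11 + 6886) = 1/(75533/11) = 11/75533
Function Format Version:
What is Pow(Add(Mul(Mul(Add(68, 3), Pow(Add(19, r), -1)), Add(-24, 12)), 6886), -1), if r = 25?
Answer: Rational(11, 75533) ≈ 0.00014563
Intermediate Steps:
Pow(Add(Mul(Mul(Add(68, 3), Pow(Add(19, r), -1)), Add(-24, 12)), 6886), -1) = Pow(Add(Mul(Mul(Add(68, 3), Pow(Add(19, 25), -1)), Add(-24, 12)), 6886), -1) = Pow(Add(Mul(Mul(71, Pow(44, -1)), -12), 6886), -1) = Pow(Add(Mul(Mul(71, Rational(1, 44)), -12), 6886), -1) = Pow(Add(Mul(Rational(71, 44), -12), 6886), -1) = Pow(Add(Rational(-213, 11), 6886), -1) = Pow(Rational(75533, 11), -1) = Rational(11, 75533)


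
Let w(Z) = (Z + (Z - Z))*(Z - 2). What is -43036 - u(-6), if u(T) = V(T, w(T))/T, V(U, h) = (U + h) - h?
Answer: -43037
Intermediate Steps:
w(Z) = Z*(-2 + Z) (w(Z) = (Z + 0)*(-2 + Z) = Z*(-2 + Z))
V(U, h) = U
u(T) = 1 (u(T) = T/T = 1)
-43036 - u(-6) = -43036 - 1*1 = -43036 - 1 = -43037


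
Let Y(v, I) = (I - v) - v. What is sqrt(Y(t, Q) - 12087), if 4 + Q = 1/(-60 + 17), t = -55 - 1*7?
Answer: I*sqrt(22127026)/43 ≈ 109.39*I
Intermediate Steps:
t = -62 (t = -55 - 7 = -62)
Q = -173/43 (Q = -4 + 1/(-60 + 17) = -4 + 1/(-43) = -4 - 1/43 = -173/43 ≈ -4.0233)
Y(v, I) = I - 2*v
sqrt(Y(t, Q) - 12087) = sqrt((-173/43 - 2*(-62)) - 12087) = sqrt((-173/43 + 124) - 12087) = sqrt(5159/43 - 12087) = sqrt(-514582/43) = I*sqrt(22127026)/43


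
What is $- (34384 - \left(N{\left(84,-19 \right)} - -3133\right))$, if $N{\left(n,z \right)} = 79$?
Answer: $-31172$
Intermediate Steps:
$- (34384 - \left(N{\left(84,-19 \right)} - -3133\right)) = - (34384 - \left(79 - -3133\right)) = - (34384 - \left(79 + 3133\right)) = - (34384 - 3212) = \left(-1\right) 31172 = -31172$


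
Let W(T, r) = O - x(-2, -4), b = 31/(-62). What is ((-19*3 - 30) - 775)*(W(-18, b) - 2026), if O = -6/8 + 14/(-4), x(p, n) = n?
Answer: 3493255/2 ≈ 1.7466e+6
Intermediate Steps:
b = -½ (b = 31*(-1/62) = -½ ≈ -0.50000)
O = -17/4 (O = -6*⅛ + 14*(-¼) = -¾ - 7/2 = -17/4 ≈ -4.2500)
W(T, r) = -¼ (W(T, r) = -17/4 - 1*(-4) = -17/4 + 4 = -¼)
((-19*3 - 30) - 775)*(W(-18, b) - 2026) = ((-19*3 - 30) - 775)*(-¼ - 2026) = ((-57 - 30) - 775)*(-8105/4) = (-87 - 775)*(-8105/4) = -862*(-8105/4) = 3493255/2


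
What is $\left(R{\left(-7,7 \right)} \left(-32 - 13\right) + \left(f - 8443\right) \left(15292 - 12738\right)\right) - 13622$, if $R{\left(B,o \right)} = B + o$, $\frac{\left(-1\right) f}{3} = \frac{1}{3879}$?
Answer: $- \frac{27899120446}{1293} \approx -2.1577 \cdot 10^{7}$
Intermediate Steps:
$f = - \frac{1}{1293}$ ($f = - \frac{3}{3879} = \left(-3\right) \frac{1}{3879} = - \frac{1}{1293} \approx -0.0007734$)
$\left(R{\left(-7,7 \right)} \left(-32 - 13\right) + \left(f - 8443\right) \left(15292 - 12738\right)\right) - 13622 = \left(\left(-7 + 7\right) \left(-32 - 13\right) + \left(- \frac{1}{1293} - 8443\right) \left(15292 - 12738\right)\right) - 13622 = \left(0 \left(-45\right) - \frac{27881507200}{1293}\right) - 13622 = \left(0 - \frac{27881507200}{1293}\right) - 13622 = - \frac{27881507200}{1293} - 13622 = - \frac{27899120446}{1293}$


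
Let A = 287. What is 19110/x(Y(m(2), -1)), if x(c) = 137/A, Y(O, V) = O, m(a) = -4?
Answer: 5484570/137 ≈ 40033.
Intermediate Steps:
x(c) = 137/287
19110/x(Y(m(2), -1)) = 19110/(137/287) = 19110*(287/137) = 5484570/137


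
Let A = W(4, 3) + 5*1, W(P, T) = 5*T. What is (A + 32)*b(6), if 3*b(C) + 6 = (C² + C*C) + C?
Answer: 1248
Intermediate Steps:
b(C) = -2 + C/3 + 2*C²/3 (b(C) = -2 + ((C² + C*C) + C)/3 = -2 + ((C² + C²) + C)/3 = -2 + (2*C² + C)/3 = -2 + (C + 2*C²)/3 = -2 + (C/3 + 2*C²/3) = -2 + C/3 + 2*C²/3)
A = 20 (A = 5*3 + 5*1 = 15 + 5 = 20)
(A + 32)*b(6) = (20 + 32)*(-2 + (⅓)*6 + (⅔)*6²) = 52*(-2 + 2 + (⅔)*36) = 52*(-2 + 2 + 24) = 52*24 = 1248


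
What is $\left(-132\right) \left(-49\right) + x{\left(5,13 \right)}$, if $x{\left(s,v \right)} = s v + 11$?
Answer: $6544$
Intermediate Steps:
$x{\left(s,v \right)} = 11 + s v$
$\left(-132\right) \left(-49\right) + x{\left(5,13 \right)} = \left(-132\right) \left(-49\right) + \left(11 + 5 \cdot 13\right) = 6468 + \left(11 + 65\right) = 6468 + 76 = 6544$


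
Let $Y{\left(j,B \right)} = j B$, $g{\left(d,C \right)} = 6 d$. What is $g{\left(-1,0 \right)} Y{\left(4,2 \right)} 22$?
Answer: $-1056$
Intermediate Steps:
$Y{\left(j,B \right)} = B j$
$g{\left(-1,0 \right)} Y{\left(4,2 \right)} 22 = 6 \left(-1\right) 2 \cdot 4 \cdot 22 = \left(-6\right) 8 \cdot 22 = \left(-48\right) 22 = -1056$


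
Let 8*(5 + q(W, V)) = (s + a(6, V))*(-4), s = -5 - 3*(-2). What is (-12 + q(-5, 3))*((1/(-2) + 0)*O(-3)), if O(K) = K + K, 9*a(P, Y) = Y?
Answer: -53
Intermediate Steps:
a(P, Y) = Y/9
O(K) = 2*K
s = 1 (s = -5 + 6 = 1)
q(W, V) = -11/2 - V/18 (q(W, V) = -5 + ((1 + V/9)*(-4))/8 = -5 + (-4 - 4*V/9)/8 = -5 + (-½ - V/18) = -11/2 - V/18)
(-12 + q(-5, 3))*((1/(-2) + 0)*O(-3)) = (-12 + (-11/2 - 1/18*3))*((1/(-2) + 0)*(2*(-3))) = (-12 + (-11/2 - ⅙))*((-½ + 0)*(-6)) = (-12 - 17/3)*(-½*(-6)) = -53/3*3 = -53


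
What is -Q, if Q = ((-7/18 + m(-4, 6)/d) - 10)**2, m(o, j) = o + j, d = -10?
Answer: -908209/8100 ≈ -112.12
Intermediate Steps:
m(o, j) = j + o
Q = 908209/8100 (Q = ((-7/18 + (6 - 4)/(-10)) - 10)**2 = ((-7*1/18 + 2*(-1/10)) - 10)**2 = ((-7/18 - 1/5) - 10)**2 = (-53/90 - 10)**2 = (-953/90)**2 = 908209/8100 ≈ 112.12)
-Q = -1*908209/8100 = -908209/8100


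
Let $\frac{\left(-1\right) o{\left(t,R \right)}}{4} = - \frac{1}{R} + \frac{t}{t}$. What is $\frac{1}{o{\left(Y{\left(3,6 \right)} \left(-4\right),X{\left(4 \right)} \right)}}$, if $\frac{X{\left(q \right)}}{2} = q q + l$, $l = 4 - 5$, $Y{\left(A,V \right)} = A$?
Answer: $- \frac{15}{58} \approx -0.25862$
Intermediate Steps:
$l = -1$ ($l = 4 - 5 = -1$)
$X{\left(q \right)} = -2 + 2 q^{2}$ ($X{\left(q \right)} = 2 \left(q q - 1\right) = 2 \left(q^{2} - 1\right) = 2 \left(-1 + q^{2}\right) = -2 + 2 q^{2}$)
$o{\left(t,R \right)} = -4 + \frac{4}{R}$ ($o{\left(t,R \right)} = - 4 \left(- \frac{1}{R} + \frac{t}{t}\right) = - 4 \left(- \frac{1}{R} + 1\right) = - 4 \left(1 - \frac{1}{R}\right) = -4 + \frac{4}{R}$)
$\frac{1}{o{\left(Y{\left(3,6 \right)} \left(-4\right),X{\left(4 \right)} \right)}} = \frac{1}{-4 + \frac{4}{-2 + 2 \cdot 4^{2}}} = \frac{1}{-4 + \frac{4}{-2 + 2 \cdot 16}} = \frac{1}{-4 + \frac{4}{-2 + 32}} = \frac{1}{-4 + \frac{4}{30}} = \frac{1}{-4 + 4 \cdot \frac{1}{30}} = \frac{1}{-4 + \frac{2}{15}} = \frac{1}{- \frac{58}{15}} = - \frac{15}{58}$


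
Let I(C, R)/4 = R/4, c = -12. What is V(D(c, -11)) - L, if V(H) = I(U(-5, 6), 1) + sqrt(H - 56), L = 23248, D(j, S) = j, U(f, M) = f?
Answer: -23247 + 2*I*sqrt(17) ≈ -23247.0 + 8.2462*I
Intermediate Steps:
I(C, R) = R (I(C, R) = 4*(R/4) = R)
V(H) = 1 + sqrt(-56 + H) (V(H) = 1 + sqrt(H - 56) = 1 + sqrt(-56 + H))
V(D(c, -11)) - L = (1 + sqrt(-56 - 12)) - 1*23248 = (1 + sqrt(-68)) - 23248 = (1 + 2*I*sqrt(17)) - 23248 = -23247 + 2*I*sqrt(17)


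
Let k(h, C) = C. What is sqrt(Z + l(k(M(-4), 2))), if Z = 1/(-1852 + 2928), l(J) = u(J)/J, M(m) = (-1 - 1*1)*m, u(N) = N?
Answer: sqrt(289713)/538 ≈ 1.0005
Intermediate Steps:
M(m) = -2*m (M(m) = (-1 - 1)*m = -2*m)
l(J) = 1 (l(J) = J/J = 1)
Z = 1/1076 ≈ 0.00092937
sqrt(Z + l(k(M(-4), 2))) = sqrt(1/1076 + 1) = sqrt(1077/1076) = sqrt(289713)/538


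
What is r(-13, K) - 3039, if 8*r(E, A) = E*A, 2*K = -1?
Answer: -48611/16 ≈ -3038.2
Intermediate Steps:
K = -½ (K = (½)*(-1) = -½ ≈ -0.50000)
r(E, A) = A*E/8 (r(E, A) = (E*A)/8 = (A*E)/8 = A*E/8)
r(-13, K) - 3039 = (⅛)*(-½)*(-13) - 3039 = 13/16 - 3039 = -48611/16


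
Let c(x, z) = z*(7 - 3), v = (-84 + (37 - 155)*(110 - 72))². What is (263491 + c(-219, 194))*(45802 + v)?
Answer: 5526464081742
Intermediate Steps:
v = 20866624 (v = (-84 - 118*38)² = (-84 - 4484)² = (-4568)² = 20866624)
c(x, z) = 4*z (c(x, z) = z*4 = 4*z)
(263491 + c(-219, 194))*(45802 + v) = (263491 + 4*194)*(45802 + 20866624) = (263491 + 776)*20912426 = 264267*20912426 = 5526464081742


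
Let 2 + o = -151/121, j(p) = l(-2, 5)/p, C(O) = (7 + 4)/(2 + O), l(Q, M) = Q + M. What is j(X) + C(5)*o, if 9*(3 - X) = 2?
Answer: -7746/1925 ≈ -4.0239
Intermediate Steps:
l(Q, M) = M + Q
C(O) = 11/(2 + O)
X = 25/9 (X = 3 - ⅑*2 = 3 - 2/9 = 25/9 ≈ 2.7778)
j(p) = 3/p (j(p) = (5 - 2)/p = 3/p)
o = -393/121 (o = -2 - 151/121 = -393/121 ≈ -3.2479)
j(X) + C(5)*o = 3/(25/9) + (11/(2 + 5))*(-393/121) = 3*(9/25) + (11/7)*(-393/121) = 27/25 + (11*(⅐))*(-393/121) = 27/25 + (11/7)*(-393/121) = 27/25 - 393/77 = -7746/1925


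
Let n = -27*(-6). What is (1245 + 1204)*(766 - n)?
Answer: 1479196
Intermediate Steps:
n = 162
(1245 + 1204)*(766 - n) = (1245 + 1204)*(766 - 1*162) = 2449*(766 - 162) = 2449*604 = 1479196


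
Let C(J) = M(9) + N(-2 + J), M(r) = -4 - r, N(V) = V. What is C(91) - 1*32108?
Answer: -32032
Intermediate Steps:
C(J) = -15 + J (C(J) = (-4 - 1*9) + (-2 + J) = (-4 - 9) + (-2 + J) = -13 + (-2 + J) = -15 + J)
C(91) - 1*32108 = (-15 + 91) - 1*32108 = 76 - 32108 = -32032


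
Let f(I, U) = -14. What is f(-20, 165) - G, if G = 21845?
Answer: -21859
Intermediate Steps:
f(-20, 165) - G = -14 - 1*21845 = -14 - 21845 = -21859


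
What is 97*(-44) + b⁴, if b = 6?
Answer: -2972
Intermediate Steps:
97*(-44) + b⁴ = 97*(-44) + 6⁴ = -4268 + 1296 = -2972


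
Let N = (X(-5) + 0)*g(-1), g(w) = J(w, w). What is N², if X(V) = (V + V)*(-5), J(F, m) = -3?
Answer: 22500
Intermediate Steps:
g(w) = -3
X(V) = -10*V (X(V) = (2*V)*(-5) = -10*V)
N = -150 (N = (-10*(-5) + 0)*(-3) = (50 + 0)*(-3) = 50*(-3) = -150)
N² = (-150)² = 22500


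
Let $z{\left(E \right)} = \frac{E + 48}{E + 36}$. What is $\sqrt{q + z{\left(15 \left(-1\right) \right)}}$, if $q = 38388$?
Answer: $\frac{\sqrt{1881089}}{7} \approx 195.93$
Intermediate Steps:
$z{\left(E \right)} = \frac{48 + E}{36 + E}$
$\sqrt{q + z{\left(15 \left(-1\right) \right)}} = \sqrt{38388 + \frac{48 + 15 \left(-1\right)}{36 + 15 \left(-1\right)}} = \sqrt{38388 + \frac{48 - 15}{36 - 15}} = \sqrt{38388 + \frac{1}{21} \cdot 33} = \sqrt{38388 + \frac{11}{7}} = \sqrt{\frac{268727}{7}} = \frac{\sqrt{1881089}}{7}$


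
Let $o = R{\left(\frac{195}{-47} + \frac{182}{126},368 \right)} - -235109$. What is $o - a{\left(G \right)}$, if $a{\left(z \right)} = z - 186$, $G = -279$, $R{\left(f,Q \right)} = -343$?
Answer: $235231$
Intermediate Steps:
$o = 234766$ ($o = -343 - -235109 = -343 + 235109 = 234766$)
$a{\left(z \right)} = -186 + z$ ($a{\left(z \right)} = z - 186 = -186 + z$)
$o - a{\left(G \right)} = 234766 - \left(-186 - 279\right) = 234766 - -465 = 234766 + 465 = 235231$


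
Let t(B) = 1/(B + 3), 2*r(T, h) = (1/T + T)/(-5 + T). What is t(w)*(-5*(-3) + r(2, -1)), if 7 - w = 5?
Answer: 35/12 ≈ 2.9167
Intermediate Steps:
w = 2 (w = 7 - 1*5 = 7 - 5 = 2)
r(T, h) = (T + 1/T)/(2*(-5 + T)) (r(T, h) = ((1/T + T)/(-5 + T))/2 = ((T + 1/T)/(-5 + T))/2 = (T + 1/T)/(2*(-5 + T)))
t(B) = 1/(3 + B)
t(w)*(-5*(-3) + r(2, -1)) = (-5*(-3) + (1/2)*(1 + 2**2)/(2*(-5 + 2)))/(3 + 2) = (15 + (1/2)*(1/2)*(1 + 4)/(-3))/5 = (15 + (1/2)*(1/2)*(-1/3)*5)/5 = (15 - 5/12)/5 = (1/5)*(175/12) = 35/12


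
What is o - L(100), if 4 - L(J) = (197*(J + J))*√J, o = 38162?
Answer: 432158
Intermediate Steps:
L(J) = 4 - 394*J^(3/2) (L(J) = 4 - 197*(J + J)*√J = 4 - 197*(2*J)*√J = 4 - 394*J*√J = 4 - 394*J^(3/2))
o - L(100) = 38162 - (4 - 394*100^(3/2)) = 38162 - (4 - 394*1000) = 38162 - (4 - 394000) = 38162 - 1*(-393996) = 38162 + 393996 = 432158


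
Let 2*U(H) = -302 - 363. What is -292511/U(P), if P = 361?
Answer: 585022/665 ≈ 879.73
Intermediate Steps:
U(H) = -665/2 (U(H) = (-302 - 363)/2 = (½)*(-665) = -665/2)
-292511/U(P) = -292511/(-665/2) = -292511*(-2/665) = 585022/665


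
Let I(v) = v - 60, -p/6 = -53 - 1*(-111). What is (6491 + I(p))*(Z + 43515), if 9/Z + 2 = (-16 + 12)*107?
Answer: 113821695603/430 ≈ 2.6470e+8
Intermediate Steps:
p = -348 (p = -6*(-53 - 1*(-111)) = -6*(-53 + 111) = -6*58 = -348)
I(v) = -60 + v
Z = -9/430 (Z = 9/(-2 + (-16 + 12)*107) = 9/(-2 - 4*107) = 9/(-2 - 428) = 9/(-430) = 9*(-1/430) = -9/430 ≈ -0.020930)
(6491 + I(p))*(Z + 43515) = (6491 + (-60 - 348))*(-9/430 + 43515) = (6491 - 408)*(18711441/430) = 6083*(18711441/430) = 113821695603/430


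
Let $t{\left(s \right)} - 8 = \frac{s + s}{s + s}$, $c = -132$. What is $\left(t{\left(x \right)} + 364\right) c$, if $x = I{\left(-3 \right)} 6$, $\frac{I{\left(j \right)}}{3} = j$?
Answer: $-49236$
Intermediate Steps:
$I{\left(j \right)} = 3 j$
$x = -54$ ($x = 3 \left(-3\right) 6 = \left(-9\right) 6 = -54$)
$t{\left(s \right)} = 9$ ($t{\left(s \right)} = 8 + \frac{s + s}{s + s} = 8 + \frac{2 s}{2 s} = 8 + 2 s \frac{1}{2 s} = 8 + 1 = 9$)
$\left(t{\left(x \right)} + 364\right) c = \left(9 + 364\right) \left(-132\right) = 373 \left(-132\right) = -49236$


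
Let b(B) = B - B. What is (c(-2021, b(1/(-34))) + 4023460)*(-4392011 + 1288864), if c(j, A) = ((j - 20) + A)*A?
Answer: -12485387828620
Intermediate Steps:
b(B) = 0
c(j, A) = A*(-20 + A + j) (c(j, A) = ((-20 + j) + A)*A = (-20 + A + j)*A = A*(-20 + A + j))
(c(-2021, b(1/(-34))) + 4023460)*(-4392011 + 1288864) = (0*(-20 + 0 - 2021) + 4023460)*(-4392011 + 1288864) = (0*(-2041) + 4023460)*(-3103147) = (0 + 4023460)*(-3103147) = 4023460*(-3103147) = -12485387828620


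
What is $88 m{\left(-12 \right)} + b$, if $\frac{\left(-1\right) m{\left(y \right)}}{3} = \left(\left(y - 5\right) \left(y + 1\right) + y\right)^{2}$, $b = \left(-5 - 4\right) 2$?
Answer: $-8085018$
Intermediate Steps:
$b = -18$ ($b = \left(-9\right) 2 = -18$)
$m{\left(y \right)} = - 3 \left(y + \left(1 + y\right) \left(-5 + y\right)\right)^{2}$ ($m{\left(y \right)} = - 3 \left(\left(y - 5\right) \left(y + 1\right) + y\right)^{2} = - 3 \left(\left(-5 + y\right) \left(1 + y\right) + y\right)^{2} = - 3 \left(\left(1 + y\right) \left(-5 + y\right) + y\right)^{2} = - 3 \left(y + \left(1 + y\right) \left(-5 + y\right)\right)^{2}$)
$88 m{\left(-12 \right)} + b = 88 \left(- 3 \left(5 - \left(-12\right)^{2} + 3 \left(-12\right)\right)^{2}\right) - 18 = 88 \left(- 3 \left(5 - 144 - 36\right)^{2}\right) - 18 = 88 \left(- 3 \left(-175\right)^{2}\right) - 18 = 88 \left(\left(-3\right) 30625\right) - 18 = 88 \left(-91875\right) - 18 = -8085000 - 18 = -8085018$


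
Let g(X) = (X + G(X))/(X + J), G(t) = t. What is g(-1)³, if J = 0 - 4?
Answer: 8/125 ≈ 0.064000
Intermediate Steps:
J = -4
g(X) = 2*X/(-4 + X) (g(X) = (X + X)/(X - 4) = (2*X)/(-4 + X) = 2*X/(-4 + X))
g(-1)³ = (2*(-1)/(-4 - 1))³ = (2*(-1)/(-5))³ = (2*(-1)*(-⅕))³ = (⅖)³ = 8/125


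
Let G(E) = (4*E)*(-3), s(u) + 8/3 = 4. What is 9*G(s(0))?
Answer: -144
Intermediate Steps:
s(u) = 4/3 (s(u) = -8/3 + 4 = 4/3)
G(E) = -12*E
9*G(s(0)) = 9*(-12*4/3) = 9*(-16) = -144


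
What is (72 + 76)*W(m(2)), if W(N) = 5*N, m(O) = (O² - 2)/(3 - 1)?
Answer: 740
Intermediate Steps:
m(O) = -1 + O²/2 (m(O) = (-2 + O²)/2 = (-2 + O²)*(½) = -1 + O²/2)
(72 + 76)*W(m(2)) = (72 + 76)*(5*(-1 + (½)*2²)) = 148*(5*(-1 + (½)*4)) = 148*(5*(-1 + 2)) = 148*(5*1) = 148*5 = 740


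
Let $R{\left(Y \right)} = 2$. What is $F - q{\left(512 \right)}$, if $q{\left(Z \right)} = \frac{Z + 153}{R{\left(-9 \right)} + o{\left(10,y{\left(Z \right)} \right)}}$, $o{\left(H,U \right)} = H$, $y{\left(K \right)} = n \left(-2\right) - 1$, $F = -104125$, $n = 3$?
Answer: $- \frac{1250165}{12} \approx -1.0418 \cdot 10^{5}$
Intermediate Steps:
$y{\left(K \right)} = -7$ ($y{\left(K \right)} = 3 \left(-2\right) - 1 = -6 - 1 = -7$)
$q{\left(Z \right)} = \frac{51}{4} + \frac{Z}{12}$ ($q{\left(Z \right)} = \frac{Z + 153}{2 + 10} = \frac{153 + Z}{12} = \left(153 + Z\right) \frac{1}{12} = \frac{51}{4} + \frac{Z}{12}$)
$F - q{\left(512 \right)} = -104125 - \left(\frac{51}{4} + \frac{1}{12} \cdot 512\right) = -104125 - \left(\frac{51}{4} + \frac{128}{3}\right) = -104125 - \frac{665}{12} = - \frac{1250165}{12}$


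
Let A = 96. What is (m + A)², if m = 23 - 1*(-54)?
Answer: 29929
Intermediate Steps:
m = 77 (m = 23 + 54 = 77)
(m + A)² = (77 + 96)² = 173² = 29929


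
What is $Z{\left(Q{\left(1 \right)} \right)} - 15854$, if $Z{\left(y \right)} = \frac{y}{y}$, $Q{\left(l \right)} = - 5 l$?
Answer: $-15853$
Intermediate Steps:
$Z{\left(y \right)} = 1$
$Z{\left(Q{\left(1 \right)} \right)} - 15854 = 1 - 15854 = -15853$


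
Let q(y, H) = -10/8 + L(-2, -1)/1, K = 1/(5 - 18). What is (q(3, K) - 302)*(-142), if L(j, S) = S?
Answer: 86407/2 ≈ 43204.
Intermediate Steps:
K = -1/13 (K = 1/(-13) = -1/13 ≈ -0.076923)
q(y, H) = -9/4 (q(y, H) = -10/8 - 1/1 = -10*⅛ - 1*1 = -5/4 - 1 = -9/4)
(q(3, K) - 302)*(-142) = (-9/4 - 302)*(-142) = -1217/4*(-142) = 86407/2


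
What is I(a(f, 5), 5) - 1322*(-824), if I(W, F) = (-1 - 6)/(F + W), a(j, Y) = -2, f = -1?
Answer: 3267977/3 ≈ 1.0893e+6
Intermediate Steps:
I(W, F) = -7/(F + W)
I(a(f, 5), 5) - 1322*(-824) = -7/(5 - 2) - 1322*(-824) = -7/3 + 1089328 = 3267977/3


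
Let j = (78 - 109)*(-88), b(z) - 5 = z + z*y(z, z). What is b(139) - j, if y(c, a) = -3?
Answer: -3001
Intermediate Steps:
b(z) = 5 - 2*z (b(z) = 5 + (z + z*(-3)) = 5 + (z - 3*z) = 5 - 2*z)
j = 2728 (j = -31*(-88) = 2728)
b(139) - j = (5 - 2*139) - 1*2728 = (5 - 278) - 2728 = -273 - 2728 = -3001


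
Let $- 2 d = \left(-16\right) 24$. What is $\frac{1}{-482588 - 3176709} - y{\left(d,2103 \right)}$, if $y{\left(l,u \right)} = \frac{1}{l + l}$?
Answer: $- \frac{3659681}{1405170048} \approx -0.0026044$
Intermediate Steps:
$d = 192$ ($d = - \frac{\left(-16\right) 24}{2} = \left(- \frac{1}{2}\right) \left(-384\right) = 192$)
$y{\left(l,u \right)} = \frac{1}{2 l}$
$\frac{1}{-482588 - 3176709} - y{\left(d,2103 \right)} = \frac{1}{-482588 - 3176709} - \frac{1}{2 \cdot 192} = \frac{1}{-3659297} - \frac{1}{2} \cdot \frac{1}{192} = - \frac{1}{3659297} - \frac{1}{384} = - \frac{3659681}{1405170048}$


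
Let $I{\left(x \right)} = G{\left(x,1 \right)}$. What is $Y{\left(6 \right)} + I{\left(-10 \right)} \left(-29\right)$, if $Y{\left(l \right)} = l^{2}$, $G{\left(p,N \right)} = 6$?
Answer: $-138$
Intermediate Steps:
$I{\left(x \right)} = 6$
$Y{\left(6 \right)} + I{\left(-10 \right)} \left(-29\right) = 6^{2} + 6 \left(-29\right) = 36 - 174 = -138$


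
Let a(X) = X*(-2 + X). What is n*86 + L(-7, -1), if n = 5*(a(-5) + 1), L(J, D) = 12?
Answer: 15492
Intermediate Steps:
n = 180 (n = 5*(-5*(-2 - 5) + 1) = 5*(-5*(-7) + 1) = 5*(35 + 1) = 5*36 = 180)
n*86 + L(-7, -1) = 180*86 + 12 = 15480 + 12 = 15492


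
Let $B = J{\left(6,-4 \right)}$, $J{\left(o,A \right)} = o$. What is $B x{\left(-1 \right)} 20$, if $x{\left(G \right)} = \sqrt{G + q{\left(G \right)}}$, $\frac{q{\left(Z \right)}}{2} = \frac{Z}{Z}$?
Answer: $120$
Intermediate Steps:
$q{\left(Z \right)} = 2$ ($q{\left(Z \right)} = 2 \frac{Z}{Z} = 2 \cdot 1 = 2$)
$B = 6$
$x{\left(G \right)} = \sqrt{2 + G}$ ($x{\left(G \right)} = \sqrt{G + 2} = \sqrt{2 + G}$)
$B x{\left(-1 \right)} 20 = 6 \sqrt{2 - 1} \cdot 20 = 6 \sqrt{1} \cdot 20 = 6 \cdot 1 \cdot 20 = 6 \cdot 20 = 120$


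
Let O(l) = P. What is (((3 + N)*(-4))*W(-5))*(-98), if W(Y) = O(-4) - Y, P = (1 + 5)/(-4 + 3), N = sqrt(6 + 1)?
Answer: -1176 - 392*sqrt(7) ≈ -2213.1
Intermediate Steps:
N = sqrt(7) ≈ 2.6458
P = -6 (P = 6/(-1) = 6*(-1) = -6)
O(l) = -6
W(Y) = -6 - Y
(((3 + N)*(-4))*W(-5))*(-98) = (((3 + sqrt(7))*(-4))*(-6 - 1*(-5)))*(-98) = ((-12 - 4*sqrt(7))*(-6 + 5))*(-98) = ((-12 - 4*sqrt(7))*(-1))*(-98) = (12 + 4*sqrt(7))*(-98) = -1176 - 392*sqrt(7)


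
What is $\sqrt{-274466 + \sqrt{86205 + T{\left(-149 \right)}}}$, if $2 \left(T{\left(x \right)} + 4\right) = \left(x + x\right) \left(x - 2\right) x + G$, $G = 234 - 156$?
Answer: $\sqrt{-274466 + i \sqrt{3266111}} \approx 1.725 + 523.9 i$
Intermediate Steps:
$G = 78$
$T{\left(x \right)} = 35 + x^{2} \left(-2 + x\right)$ ($T{\left(x \right)} = -4 + \frac{\left(x + x\right) \left(x - 2\right) x + 78}{2} = -4 + \frac{2 x \left(-2 + x\right) x + 78}{2} = -4 + \frac{2 x^{2} \left(-2 + x\right) + 78}{2} = -4 + \frac{78 + 2 x^{2} \left(-2 + x\right)}{2} = -4 + \left(39 + x^{2} \left(-2 + x\right)\right) = 35 + x^{2} \left(-2 + x\right)$)
$\sqrt{-274466 + \sqrt{86205 + T{\left(-149 \right)}}} = \sqrt{-274466 + \sqrt{86205 + \left(35 + \left(-149\right)^{3} - 2 \left(-149\right)^{2}\right)}} = \sqrt{-274466 + \sqrt{86205 - 3352316}} = \sqrt{-274466 + \sqrt{-3266111}} = \sqrt{-274466 + i \sqrt{3266111}}$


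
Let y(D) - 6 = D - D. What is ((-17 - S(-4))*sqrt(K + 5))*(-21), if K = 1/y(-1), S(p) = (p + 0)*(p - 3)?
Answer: 315*sqrt(186)/2 ≈ 2148.0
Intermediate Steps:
y(D) = 6 (y(D) = 6 + (D - D) = 6 + 0 = 6)
S(p) = p*(-3 + p)
K = 1/6 ≈ 0.16667
((-17 - S(-4))*sqrt(K + 5))*(-21) = ((-17 - (-4)*(-3 - 4))*sqrt(1/6 + 5))*(-21) = ((-17 - (-4)*(-7))*sqrt(31/6))*(-21) = ((-17 - 1*28)*(sqrt(186)/6))*(-21) = ((-17 - 28)*(sqrt(186)/6))*(-21) = -15*sqrt(186)/2*(-21) = 315*sqrt(186)/2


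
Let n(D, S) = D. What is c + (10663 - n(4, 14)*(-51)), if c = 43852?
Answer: 54719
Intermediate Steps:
c + (10663 - n(4, 14)*(-51)) = 43852 + (10663 - 4*(-51)) = 43852 + (10663 - 1*(-204)) = 43852 + (10663 + 204) = 43852 + 10867 = 54719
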